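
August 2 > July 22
True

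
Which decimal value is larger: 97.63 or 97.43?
97.63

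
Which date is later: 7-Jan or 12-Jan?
12-Jan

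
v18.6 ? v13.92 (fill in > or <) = >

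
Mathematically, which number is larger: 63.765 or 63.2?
63.765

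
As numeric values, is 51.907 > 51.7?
True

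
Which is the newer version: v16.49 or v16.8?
v16.49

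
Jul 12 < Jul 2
False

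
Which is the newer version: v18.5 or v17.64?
v18.5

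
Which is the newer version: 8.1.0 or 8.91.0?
8.91.0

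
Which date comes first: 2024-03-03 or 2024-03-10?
2024-03-03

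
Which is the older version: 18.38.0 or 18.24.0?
18.24.0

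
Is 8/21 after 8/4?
Yes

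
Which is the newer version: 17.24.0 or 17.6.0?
17.24.0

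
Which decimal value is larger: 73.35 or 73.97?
73.97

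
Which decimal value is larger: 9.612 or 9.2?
9.612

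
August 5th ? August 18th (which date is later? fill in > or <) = <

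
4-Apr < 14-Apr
True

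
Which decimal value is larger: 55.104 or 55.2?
55.2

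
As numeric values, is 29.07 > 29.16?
False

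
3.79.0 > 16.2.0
False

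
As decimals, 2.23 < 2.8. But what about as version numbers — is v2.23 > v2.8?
True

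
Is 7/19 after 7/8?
Yes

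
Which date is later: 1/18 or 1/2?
1/18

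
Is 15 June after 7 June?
Yes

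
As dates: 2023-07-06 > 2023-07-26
False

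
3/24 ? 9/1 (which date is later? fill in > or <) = <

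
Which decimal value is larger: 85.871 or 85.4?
85.871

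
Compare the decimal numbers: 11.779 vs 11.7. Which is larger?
11.779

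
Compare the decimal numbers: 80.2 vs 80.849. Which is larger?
80.849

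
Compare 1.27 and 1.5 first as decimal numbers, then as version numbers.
As decimals: 1.27 < 1.5. As versions: v1.27 > v1.5 (minor version 27 > 5).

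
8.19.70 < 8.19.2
False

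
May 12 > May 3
True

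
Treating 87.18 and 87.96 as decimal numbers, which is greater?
87.96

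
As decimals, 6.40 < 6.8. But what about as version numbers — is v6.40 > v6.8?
True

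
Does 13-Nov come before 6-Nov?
No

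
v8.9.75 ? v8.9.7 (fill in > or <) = >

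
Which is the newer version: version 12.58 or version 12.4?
version 12.58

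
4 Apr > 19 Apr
False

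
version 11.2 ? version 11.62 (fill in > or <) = <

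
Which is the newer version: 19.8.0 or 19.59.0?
19.59.0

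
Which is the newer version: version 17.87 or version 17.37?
version 17.87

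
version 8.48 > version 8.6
True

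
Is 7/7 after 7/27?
No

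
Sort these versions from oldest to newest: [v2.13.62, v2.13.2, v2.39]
[v2.13.2, v2.13.62, v2.39]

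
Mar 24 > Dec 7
False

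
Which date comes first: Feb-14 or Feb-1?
Feb-1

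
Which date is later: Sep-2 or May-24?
Sep-2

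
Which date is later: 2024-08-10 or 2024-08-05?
2024-08-10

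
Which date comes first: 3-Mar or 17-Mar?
3-Mar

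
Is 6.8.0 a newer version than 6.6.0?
Yes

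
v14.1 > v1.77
True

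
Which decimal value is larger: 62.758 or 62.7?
62.758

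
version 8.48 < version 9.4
True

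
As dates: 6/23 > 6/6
True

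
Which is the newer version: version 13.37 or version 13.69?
version 13.69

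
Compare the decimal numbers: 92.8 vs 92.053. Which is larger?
92.8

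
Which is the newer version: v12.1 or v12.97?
v12.97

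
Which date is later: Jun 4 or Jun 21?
Jun 21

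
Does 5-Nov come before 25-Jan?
No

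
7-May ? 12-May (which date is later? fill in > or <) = <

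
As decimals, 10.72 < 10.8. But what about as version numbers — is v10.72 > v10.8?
True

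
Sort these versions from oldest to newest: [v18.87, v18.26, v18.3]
[v18.3, v18.26, v18.87]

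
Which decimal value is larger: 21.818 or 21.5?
21.818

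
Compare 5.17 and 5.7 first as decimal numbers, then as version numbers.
As decimals: 5.17 < 5.7. As versions: v5.17 > v5.7 (minor version 17 > 7).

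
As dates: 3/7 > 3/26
False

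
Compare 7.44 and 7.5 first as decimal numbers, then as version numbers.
As decimals: 7.44 < 7.5. As versions: v7.44 > v7.5 (minor version 44 > 5).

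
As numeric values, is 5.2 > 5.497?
False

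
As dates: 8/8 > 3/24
True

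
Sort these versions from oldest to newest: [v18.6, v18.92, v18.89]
[v18.6, v18.89, v18.92]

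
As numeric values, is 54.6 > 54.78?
False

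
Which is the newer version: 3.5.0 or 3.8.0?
3.8.0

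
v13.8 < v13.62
True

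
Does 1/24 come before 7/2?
Yes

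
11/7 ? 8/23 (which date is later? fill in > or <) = >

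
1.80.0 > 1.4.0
True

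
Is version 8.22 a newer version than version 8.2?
Yes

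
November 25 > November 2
True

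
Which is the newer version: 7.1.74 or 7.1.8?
7.1.74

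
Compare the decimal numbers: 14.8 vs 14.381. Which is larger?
14.8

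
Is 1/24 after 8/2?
No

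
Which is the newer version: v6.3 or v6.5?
v6.5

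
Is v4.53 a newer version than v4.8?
Yes. Version numbers are compared segment by segment as integers, not as decimals: minor version 53 > 8, so v4.53 > v4.8 (even though the decimal 4.53 < 4.8).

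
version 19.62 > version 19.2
True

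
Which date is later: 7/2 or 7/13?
7/13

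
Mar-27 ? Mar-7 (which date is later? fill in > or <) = >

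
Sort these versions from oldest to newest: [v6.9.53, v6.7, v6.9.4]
[v6.7, v6.9.4, v6.9.53]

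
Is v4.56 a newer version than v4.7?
Yes. Version numbers are compared segment by segment as integers, not as decimals: minor version 56 > 7, so v4.56 > v4.7 (even though the decimal 4.56 < 4.7).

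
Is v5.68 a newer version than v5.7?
Yes. Version numbers are compared segment by segment as integers, not as decimals: minor version 68 > 7, so v5.68 > v5.7 (even though the decimal 5.68 < 5.7).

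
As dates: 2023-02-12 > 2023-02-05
True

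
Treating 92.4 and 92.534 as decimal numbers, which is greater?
92.534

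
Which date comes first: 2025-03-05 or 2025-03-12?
2025-03-05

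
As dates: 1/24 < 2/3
True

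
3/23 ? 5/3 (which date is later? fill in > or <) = <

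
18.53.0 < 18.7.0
False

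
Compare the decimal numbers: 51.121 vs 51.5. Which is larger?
51.5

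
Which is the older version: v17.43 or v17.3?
v17.3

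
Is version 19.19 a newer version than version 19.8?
Yes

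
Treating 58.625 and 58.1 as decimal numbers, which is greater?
58.625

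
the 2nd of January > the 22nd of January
False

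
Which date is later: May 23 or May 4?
May 23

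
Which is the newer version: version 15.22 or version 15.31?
version 15.31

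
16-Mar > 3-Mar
True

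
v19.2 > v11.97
True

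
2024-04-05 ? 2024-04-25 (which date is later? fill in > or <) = <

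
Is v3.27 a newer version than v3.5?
Yes. Version numbers are compared segment by segment as integers, not as decimals: minor version 27 > 5, so v3.27 > v3.5 (even though the decimal 3.27 < 3.5).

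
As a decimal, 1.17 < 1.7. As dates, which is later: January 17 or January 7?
January 17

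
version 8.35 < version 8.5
False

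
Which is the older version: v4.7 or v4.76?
v4.7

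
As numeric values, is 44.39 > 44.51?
False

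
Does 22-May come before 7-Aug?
Yes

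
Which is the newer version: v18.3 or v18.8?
v18.8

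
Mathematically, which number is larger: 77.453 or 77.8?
77.8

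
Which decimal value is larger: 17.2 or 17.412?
17.412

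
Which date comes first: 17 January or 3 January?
3 January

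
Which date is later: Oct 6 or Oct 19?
Oct 19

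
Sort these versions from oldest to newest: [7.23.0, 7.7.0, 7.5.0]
[7.5.0, 7.7.0, 7.23.0]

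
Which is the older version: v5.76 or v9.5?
v5.76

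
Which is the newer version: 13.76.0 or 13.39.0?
13.76.0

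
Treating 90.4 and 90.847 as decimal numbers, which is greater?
90.847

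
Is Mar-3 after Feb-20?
Yes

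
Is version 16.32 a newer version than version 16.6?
Yes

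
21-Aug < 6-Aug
False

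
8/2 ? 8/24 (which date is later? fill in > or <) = <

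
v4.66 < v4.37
False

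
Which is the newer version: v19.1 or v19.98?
v19.98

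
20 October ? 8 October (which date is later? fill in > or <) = >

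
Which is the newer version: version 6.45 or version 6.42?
version 6.45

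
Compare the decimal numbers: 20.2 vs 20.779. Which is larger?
20.779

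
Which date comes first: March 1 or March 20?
March 1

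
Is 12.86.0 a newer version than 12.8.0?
Yes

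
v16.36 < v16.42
True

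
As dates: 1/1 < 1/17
True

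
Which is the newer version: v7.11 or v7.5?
v7.11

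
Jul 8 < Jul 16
True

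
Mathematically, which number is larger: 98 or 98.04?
98.04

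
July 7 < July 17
True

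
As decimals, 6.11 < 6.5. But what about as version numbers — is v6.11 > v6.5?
True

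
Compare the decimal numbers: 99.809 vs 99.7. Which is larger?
99.809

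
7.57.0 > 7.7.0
True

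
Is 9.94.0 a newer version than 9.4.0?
Yes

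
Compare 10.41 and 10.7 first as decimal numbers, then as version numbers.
As decimals: 10.41 < 10.7. As versions: v10.41 > v10.7 (minor version 41 > 7).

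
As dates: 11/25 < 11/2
False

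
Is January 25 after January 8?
Yes. Day 25 comes after day 8 in January — this is a date comparison, not a decimal one (the decimal 1.25 would be smaller than 1.8).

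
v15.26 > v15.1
True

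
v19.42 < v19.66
True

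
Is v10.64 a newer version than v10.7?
Yes. Version numbers are compared segment by segment as integers, not as decimals: minor version 64 > 7, so v10.64 > v10.7 (even though the decimal 10.64 < 10.7).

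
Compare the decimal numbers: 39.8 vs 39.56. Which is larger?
39.8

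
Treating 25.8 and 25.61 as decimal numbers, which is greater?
25.8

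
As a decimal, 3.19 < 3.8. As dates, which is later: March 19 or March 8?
March 19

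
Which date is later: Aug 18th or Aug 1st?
Aug 18th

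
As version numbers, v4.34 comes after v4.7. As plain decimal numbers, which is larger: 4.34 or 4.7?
4.7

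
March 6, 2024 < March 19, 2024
True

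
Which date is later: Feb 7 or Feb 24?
Feb 24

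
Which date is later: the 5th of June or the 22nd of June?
the 22nd of June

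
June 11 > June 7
True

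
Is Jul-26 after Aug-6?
No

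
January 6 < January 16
True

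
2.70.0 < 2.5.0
False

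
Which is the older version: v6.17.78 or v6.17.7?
v6.17.7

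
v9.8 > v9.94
False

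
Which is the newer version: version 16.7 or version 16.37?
version 16.37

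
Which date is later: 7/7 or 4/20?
7/7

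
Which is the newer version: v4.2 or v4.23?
v4.23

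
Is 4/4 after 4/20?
No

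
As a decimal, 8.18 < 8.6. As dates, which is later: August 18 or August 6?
August 18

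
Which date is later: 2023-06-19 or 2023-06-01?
2023-06-19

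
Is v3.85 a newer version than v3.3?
Yes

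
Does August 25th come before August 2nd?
No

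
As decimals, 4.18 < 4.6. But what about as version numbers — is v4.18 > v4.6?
True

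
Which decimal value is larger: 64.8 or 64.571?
64.8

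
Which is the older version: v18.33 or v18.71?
v18.33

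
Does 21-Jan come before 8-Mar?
Yes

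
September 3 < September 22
True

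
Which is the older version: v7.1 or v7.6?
v7.1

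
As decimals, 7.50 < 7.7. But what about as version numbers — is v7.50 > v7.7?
True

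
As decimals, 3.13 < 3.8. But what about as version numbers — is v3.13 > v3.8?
True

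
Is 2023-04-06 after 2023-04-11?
No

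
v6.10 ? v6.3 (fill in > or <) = >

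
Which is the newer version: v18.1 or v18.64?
v18.64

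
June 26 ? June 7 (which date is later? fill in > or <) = >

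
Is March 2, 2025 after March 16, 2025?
No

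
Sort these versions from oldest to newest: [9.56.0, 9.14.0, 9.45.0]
[9.14.0, 9.45.0, 9.56.0]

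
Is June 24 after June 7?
Yes. Day 24 comes after day 7 in June — this is a date comparison, not a decimal one (the decimal 6.24 would be smaller than 6.7).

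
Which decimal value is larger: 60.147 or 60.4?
60.4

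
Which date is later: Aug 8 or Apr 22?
Aug 8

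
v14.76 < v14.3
False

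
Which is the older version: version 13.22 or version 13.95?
version 13.22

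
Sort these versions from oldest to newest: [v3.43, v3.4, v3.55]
[v3.4, v3.43, v3.55]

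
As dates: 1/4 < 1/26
True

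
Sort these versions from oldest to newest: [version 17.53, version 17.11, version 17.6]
[version 17.6, version 17.11, version 17.53]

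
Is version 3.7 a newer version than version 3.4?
Yes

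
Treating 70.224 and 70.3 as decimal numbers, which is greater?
70.3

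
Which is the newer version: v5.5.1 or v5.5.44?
v5.5.44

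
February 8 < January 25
False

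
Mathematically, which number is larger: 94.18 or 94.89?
94.89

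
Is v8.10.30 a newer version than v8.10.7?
Yes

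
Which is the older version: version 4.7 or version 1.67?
version 1.67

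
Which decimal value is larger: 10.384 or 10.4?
10.4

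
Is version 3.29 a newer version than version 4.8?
No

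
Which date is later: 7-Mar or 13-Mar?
13-Mar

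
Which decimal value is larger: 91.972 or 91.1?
91.972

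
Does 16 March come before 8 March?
No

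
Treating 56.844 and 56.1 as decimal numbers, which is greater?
56.844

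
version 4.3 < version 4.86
True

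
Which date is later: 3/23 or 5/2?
5/2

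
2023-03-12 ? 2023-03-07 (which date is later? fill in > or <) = >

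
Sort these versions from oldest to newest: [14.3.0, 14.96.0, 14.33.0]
[14.3.0, 14.33.0, 14.96.0]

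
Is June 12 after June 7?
Yes. Day 12 comes after day 7 in June — this is a date comparison, not a decimal one (the decimal 6.12 would be smaller than 6.7).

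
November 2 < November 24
True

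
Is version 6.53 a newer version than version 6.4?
Yes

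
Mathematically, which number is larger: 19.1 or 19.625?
19.625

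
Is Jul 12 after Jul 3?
Yes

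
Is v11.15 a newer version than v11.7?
Yes. Version numbers are compared segment by segment as integers, not as decimals: minor version 15 > 7, so v11.15 > v11.7 (even though the decimal 11.15 < 11.7).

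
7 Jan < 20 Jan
True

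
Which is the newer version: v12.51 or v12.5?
v12.51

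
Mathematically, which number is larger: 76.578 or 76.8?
76.8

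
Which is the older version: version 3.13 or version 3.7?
version 3.7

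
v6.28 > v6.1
True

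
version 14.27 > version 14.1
True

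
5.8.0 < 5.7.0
False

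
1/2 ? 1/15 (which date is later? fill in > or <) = <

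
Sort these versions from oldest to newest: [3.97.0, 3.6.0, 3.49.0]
[3.6.0, 3.49.0, 3.97.0]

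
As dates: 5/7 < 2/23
False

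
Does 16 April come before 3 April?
No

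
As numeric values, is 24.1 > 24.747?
False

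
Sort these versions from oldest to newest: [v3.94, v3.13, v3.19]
[v3.13, v3.19, v3.94]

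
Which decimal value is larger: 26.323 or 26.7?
26.7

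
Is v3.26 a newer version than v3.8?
Yes. Version numbers are compared segment by segment as integers, not as decimals: minor version 26 > 8, so v3.26 > v3.8 (even though the decimal 3.26 < 3.8).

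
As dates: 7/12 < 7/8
False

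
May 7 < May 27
True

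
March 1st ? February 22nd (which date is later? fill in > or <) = >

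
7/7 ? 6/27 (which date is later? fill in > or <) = >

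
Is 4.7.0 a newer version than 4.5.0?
Yes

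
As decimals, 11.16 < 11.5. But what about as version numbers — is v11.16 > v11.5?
True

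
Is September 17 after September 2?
Yes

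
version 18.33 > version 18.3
True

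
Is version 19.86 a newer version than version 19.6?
Yes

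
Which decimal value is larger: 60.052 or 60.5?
60.5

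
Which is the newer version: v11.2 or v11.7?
v11.7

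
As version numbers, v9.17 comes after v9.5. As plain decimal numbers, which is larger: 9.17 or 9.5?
9.5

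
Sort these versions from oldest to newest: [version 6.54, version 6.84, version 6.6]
[version 6.6, version 6.54, version 6.84]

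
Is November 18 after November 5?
Yes. Day 18 comes after day 5 in November — this is a date comparison, not a decimal one (the decimal 11.18 would be smaller than 11.5).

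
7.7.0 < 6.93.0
False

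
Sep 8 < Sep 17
True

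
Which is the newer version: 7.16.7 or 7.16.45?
7.16.45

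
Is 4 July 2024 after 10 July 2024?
No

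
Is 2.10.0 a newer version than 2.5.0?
Yes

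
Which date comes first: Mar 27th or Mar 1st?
Mar 1st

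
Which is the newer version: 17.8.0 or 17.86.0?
17.86.0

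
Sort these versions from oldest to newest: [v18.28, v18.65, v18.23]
[v18.23, v18.28, v18.65]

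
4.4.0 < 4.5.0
True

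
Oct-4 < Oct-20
True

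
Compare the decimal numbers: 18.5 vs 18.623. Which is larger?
18.623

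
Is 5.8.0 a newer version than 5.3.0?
Yes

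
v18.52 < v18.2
False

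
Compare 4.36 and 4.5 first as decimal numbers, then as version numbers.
As decimals: 4.36 < 4.5. As versions: v4.36 > v4.5 (minor version 36 > 5).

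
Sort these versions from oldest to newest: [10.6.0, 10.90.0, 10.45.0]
[10.6.0, 10.45.0, 10.90.0]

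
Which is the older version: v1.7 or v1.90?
v1.7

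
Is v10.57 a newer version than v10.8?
Yes. Version numbers are compared segment by segment as integers, not as decimals: minor version 57 > 8, so v10.57 > v10.8 (even though the decimal 10.57 < 10.8).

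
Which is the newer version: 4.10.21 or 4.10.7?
4.10.21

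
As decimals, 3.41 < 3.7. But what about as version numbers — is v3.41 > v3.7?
True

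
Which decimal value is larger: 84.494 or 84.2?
84.494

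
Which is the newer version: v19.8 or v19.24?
v19.24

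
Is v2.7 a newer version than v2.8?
No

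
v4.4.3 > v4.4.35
False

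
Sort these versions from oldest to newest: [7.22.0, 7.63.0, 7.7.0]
[7.7.0, 7.22.0, 7.63.0]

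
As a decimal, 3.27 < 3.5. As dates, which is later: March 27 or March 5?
March 27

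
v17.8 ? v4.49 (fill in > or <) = >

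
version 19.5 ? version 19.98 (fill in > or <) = <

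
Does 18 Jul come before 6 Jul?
No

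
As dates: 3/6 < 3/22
True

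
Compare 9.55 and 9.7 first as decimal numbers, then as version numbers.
As decimals: 9.55 < 9.7. As versions: v9.55 > v9.7 (minor version 55 > 7).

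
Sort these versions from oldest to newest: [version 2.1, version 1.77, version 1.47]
[version 1.47, version 1.77, version 2.1]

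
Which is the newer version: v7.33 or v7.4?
v7.33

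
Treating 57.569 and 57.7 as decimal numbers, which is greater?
57.7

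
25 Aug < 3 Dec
True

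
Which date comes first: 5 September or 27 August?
27 August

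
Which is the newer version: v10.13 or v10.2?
v10.13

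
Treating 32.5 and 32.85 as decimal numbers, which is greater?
32.85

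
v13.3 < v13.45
True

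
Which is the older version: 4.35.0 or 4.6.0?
4.6.0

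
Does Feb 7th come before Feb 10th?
Yes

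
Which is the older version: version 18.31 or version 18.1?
version 18.1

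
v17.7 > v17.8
False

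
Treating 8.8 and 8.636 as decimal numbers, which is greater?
8.8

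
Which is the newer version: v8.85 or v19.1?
v19.1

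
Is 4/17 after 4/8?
Yes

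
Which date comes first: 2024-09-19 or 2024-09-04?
2024-09-04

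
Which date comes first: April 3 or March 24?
March 24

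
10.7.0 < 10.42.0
True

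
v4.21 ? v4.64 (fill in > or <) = <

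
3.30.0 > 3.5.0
True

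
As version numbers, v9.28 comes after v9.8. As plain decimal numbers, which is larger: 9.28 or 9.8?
9.8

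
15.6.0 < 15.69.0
True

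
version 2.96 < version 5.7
True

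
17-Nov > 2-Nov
True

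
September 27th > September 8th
True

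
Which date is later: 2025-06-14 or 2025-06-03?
2025-06-14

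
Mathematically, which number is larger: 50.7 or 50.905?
50.905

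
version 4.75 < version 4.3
False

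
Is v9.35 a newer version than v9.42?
No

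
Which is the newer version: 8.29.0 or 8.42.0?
8.42.0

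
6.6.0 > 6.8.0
False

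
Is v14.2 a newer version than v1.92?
Yes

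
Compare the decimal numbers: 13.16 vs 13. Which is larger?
13.16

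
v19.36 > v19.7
True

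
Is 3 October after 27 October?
No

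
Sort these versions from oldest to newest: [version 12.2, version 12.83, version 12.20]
[version 12.2, version 12.20, version 12.83]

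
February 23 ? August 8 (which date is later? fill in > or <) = <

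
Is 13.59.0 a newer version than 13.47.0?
Yes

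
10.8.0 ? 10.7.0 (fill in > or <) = >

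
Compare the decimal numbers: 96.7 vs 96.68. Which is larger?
96.7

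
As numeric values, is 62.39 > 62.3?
True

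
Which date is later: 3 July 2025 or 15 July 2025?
15 July 2025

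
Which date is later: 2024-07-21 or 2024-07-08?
2024-07-21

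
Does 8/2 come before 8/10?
Yes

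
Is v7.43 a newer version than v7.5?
Yes. Version numbers are compared segment by segment as integers, not as decimals: minor version 43 > 5, so v7.43 > v7.5 (even though the decimal 7.43 < 7.5).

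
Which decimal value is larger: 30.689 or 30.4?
30.689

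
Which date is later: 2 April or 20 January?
2 April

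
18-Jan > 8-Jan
True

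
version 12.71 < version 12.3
False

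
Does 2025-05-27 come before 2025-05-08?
No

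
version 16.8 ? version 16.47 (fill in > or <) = <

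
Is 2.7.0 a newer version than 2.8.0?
No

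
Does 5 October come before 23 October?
Yes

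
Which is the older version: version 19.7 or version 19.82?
version 19.7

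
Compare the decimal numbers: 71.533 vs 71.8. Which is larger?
71.8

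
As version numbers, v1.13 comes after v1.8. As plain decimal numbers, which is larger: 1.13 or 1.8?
1.8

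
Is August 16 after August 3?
Yes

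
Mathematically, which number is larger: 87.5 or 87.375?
87.5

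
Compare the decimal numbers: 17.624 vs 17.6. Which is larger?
17.624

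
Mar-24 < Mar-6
False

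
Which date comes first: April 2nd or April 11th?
April 2nd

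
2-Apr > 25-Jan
True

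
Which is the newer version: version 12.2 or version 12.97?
version 12.97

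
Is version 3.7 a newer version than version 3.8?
No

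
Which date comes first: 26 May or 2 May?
2 May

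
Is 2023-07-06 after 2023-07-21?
No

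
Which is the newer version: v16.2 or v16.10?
v16.10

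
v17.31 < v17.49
True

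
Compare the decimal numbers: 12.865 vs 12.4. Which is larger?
12.865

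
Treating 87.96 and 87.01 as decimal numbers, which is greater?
87.96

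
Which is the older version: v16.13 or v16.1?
v16.1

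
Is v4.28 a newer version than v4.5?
Yes. Version numbers are compared segment by segment as integers, not as decimals: minor version 28 > 5, so v4.28 > v4.5 (even though the decimal 4.28 < 4.5).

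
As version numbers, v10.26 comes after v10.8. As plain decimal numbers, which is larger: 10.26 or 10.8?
10.8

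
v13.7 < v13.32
True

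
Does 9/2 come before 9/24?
Yes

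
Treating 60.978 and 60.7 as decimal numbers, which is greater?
60.978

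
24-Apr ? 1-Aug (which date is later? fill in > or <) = <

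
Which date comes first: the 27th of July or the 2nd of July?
the 2nd of July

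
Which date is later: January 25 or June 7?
June 7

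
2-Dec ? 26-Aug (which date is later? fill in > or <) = >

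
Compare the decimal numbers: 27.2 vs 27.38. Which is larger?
27.38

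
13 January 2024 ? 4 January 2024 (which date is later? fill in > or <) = >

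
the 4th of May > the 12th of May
False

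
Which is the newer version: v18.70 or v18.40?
v18.70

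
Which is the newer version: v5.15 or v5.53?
v5.53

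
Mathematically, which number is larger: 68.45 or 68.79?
68.79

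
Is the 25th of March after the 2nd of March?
Yes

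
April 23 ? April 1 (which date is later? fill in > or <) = >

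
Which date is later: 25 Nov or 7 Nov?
25 Nov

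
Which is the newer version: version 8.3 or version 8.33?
version 8.33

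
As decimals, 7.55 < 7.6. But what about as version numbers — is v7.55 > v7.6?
True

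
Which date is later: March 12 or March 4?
March 12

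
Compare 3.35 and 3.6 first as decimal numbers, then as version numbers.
As decimals: 3.35 < 3.6. As versions: v3.35 > v3.6 (minor version 35 > 6).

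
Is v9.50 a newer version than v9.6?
Yes. Version numbers are compared segment by segment as integers, not as decimals: minor version 50 > 6, so v9.50 > v9.6 (even though the decimal 9.50 < 9.6).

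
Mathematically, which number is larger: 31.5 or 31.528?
31.528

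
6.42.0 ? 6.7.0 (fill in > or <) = >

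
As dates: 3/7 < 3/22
True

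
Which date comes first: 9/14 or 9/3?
9/3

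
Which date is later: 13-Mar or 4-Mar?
13-Mar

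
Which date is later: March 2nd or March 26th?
March 26th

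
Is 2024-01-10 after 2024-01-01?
Yes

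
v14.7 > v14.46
False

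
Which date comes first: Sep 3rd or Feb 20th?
Feb 20th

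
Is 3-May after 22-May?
No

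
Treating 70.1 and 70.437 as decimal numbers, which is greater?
70.437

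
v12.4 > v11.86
True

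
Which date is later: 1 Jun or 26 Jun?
26 Jun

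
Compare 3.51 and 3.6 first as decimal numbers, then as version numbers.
As decimals: 3.51 < 3.6. As versions: v3.51 > v3.6 (minor version 51 > 6).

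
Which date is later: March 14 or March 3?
March 14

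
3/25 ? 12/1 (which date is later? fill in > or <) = <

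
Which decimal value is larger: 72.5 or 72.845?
72.845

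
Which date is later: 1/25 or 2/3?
2/3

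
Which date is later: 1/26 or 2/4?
2/4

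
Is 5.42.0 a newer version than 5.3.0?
Yes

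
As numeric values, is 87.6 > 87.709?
False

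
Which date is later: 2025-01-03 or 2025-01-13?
2025-01-13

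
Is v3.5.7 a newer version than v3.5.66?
No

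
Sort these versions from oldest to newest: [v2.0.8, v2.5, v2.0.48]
[v2.0.8, v2.0.48, v2.5]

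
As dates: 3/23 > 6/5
False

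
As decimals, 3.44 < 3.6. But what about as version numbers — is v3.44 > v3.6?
True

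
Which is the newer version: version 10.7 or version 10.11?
version 10.11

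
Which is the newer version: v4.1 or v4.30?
v4.30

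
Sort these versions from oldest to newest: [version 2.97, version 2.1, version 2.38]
[version 2.1, version 2.38, version 2.97]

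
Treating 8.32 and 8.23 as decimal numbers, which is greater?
8.32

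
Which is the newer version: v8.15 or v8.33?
v8.33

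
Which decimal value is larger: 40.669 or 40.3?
40.669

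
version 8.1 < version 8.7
True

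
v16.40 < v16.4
False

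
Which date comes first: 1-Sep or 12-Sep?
1-Sep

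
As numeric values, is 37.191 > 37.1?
True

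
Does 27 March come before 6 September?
Yes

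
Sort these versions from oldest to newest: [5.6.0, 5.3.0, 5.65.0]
[5.3.0, 5.6.0, 5.65.0]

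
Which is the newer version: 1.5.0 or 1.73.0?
1.73.0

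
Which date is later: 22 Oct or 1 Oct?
22 Oct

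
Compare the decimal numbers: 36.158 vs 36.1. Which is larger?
36.158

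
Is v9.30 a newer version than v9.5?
Yes. Version numbers are compared segment by segment as integers, not as decimals: minor version 30 > 5, so v9.30 > v9.5 (even though the decimal 9.30 < 9.5).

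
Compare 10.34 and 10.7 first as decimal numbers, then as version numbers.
As decimals: 10.34 < 10.7. As versions: v10.34 > v10.7 (minor version 34 > 7).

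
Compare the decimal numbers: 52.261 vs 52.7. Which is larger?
52.7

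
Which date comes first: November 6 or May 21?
May 21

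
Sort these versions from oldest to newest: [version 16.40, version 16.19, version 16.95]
[version 16.19, version 16.40, version 16.95]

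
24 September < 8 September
False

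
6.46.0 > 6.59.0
False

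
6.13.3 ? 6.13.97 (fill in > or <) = <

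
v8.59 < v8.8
False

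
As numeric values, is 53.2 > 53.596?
False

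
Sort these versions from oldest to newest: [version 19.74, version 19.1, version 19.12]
[version 19.1, version 19.12, version 19.74]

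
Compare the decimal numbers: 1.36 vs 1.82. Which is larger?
1.82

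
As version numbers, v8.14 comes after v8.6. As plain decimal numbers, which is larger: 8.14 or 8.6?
8.6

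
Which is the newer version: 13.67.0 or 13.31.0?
13.67.0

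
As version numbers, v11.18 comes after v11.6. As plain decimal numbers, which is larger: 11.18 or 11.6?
11.6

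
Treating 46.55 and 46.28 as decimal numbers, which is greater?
46.55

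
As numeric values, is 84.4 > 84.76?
False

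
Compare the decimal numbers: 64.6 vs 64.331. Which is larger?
64.6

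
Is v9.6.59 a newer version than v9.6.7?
Yes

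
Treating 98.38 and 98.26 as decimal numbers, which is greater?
98.38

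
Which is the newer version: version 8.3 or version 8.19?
version 8.19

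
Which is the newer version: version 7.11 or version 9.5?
version 9.5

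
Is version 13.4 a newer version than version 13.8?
No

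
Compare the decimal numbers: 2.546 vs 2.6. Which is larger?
2.6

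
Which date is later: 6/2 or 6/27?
6/27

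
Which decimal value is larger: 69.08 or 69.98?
69.98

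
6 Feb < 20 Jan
False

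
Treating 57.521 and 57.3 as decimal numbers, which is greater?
57.521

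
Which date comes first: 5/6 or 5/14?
5/6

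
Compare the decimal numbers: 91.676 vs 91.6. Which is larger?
91.676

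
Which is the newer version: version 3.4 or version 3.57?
version 3.57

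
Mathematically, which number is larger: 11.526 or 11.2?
11.526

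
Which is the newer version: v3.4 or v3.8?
v3.8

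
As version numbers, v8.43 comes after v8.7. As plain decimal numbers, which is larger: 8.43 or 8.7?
8.7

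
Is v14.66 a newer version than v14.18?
Yes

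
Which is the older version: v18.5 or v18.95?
v18.5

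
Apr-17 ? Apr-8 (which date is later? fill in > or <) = >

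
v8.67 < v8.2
False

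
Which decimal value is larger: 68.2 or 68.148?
68.2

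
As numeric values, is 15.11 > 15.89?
False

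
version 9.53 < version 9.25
False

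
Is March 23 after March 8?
Yes. Day 23 comes after day 8 in March — this is a date comparison, not a decimal one (the decimal 3.23 would be smaller than 3.8).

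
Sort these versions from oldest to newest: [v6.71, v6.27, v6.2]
[v6.2, v6.27, v6.71]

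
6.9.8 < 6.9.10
True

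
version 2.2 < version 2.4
True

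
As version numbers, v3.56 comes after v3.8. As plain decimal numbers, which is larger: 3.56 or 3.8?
3.8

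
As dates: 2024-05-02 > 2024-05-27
False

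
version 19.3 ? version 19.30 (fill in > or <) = <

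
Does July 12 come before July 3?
No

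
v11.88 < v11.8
False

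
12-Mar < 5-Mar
False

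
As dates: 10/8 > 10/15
False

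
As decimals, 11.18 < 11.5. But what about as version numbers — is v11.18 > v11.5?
True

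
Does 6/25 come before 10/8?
Yes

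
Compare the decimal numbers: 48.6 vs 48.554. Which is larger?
48.6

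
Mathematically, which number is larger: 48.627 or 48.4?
48.627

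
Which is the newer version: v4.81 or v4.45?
v4.81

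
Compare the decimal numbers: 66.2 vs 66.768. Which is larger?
66.768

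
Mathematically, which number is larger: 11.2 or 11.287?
11.287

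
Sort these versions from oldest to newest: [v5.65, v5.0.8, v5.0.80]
[v5.0.8, v5.0.80, v5.65]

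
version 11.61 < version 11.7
False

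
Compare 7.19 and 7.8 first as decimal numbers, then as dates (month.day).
As decimals: 7.19 < 7.8. As dates: 7/19 is later than 7/8 (day 19 > day 8).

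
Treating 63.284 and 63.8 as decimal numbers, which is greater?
63.8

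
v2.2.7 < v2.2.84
True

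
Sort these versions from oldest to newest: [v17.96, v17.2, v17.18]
[v17.2, v17.18, v17.96]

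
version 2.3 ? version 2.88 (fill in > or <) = <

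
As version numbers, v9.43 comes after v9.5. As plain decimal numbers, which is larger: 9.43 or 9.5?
9.5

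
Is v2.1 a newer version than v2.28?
No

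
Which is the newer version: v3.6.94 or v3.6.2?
v3.6.94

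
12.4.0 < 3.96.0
False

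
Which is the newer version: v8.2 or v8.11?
v8.11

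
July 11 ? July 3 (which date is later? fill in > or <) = >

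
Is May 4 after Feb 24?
Yes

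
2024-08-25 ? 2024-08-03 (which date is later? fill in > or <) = >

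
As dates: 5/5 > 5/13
False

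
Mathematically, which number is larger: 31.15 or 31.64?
31.64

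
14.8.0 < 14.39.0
True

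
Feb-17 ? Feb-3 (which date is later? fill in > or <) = >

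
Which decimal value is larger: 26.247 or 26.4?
26.4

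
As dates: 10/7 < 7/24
False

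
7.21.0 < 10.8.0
True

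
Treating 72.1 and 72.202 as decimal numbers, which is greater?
72.202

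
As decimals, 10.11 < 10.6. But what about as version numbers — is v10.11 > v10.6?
True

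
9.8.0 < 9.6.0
False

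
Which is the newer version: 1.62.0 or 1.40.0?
1.62.0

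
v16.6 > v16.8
False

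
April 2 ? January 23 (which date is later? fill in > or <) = >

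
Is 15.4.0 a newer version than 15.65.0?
No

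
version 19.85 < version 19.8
False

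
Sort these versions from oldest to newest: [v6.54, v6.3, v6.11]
[v6.3, v6.11, v6.54]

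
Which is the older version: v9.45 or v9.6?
v9.6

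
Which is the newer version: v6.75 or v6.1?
v6.75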